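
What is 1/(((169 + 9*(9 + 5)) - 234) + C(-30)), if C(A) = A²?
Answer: 1/961 ≈ 0.0010406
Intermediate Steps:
1/(((169 + 9*(9 + 5)) - 234) + C(-30)) = 1/(((169 + 9*(9 + 5)) - 234) + (-30)²) = 1/(((169 + 9*14) - 234) + 900) = 1/(((169 + 126) - 234) + 900) = 1/((295 - 234) + 900) = 1/(61 + 900) = 1/961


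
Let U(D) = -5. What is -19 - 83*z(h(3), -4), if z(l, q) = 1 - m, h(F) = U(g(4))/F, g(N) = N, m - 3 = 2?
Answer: 313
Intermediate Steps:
m = 5 (m = 3 + 2 = 5)
h(F) = -5/F
z(l, q) = -4 (z(l, q) = 1 - 1*5 = 1 - 5 = -4)
-19 - 83*z(h(3), -4) = -19 - 83*(-4) = -19 + 332 = 313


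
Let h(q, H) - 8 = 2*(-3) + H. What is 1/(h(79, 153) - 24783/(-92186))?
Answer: 92186/14313613 ≈ 0.0064404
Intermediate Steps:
h(q, H) = 2 + H (h(q, H) = 8 + (2*(-3) + H) = 8 + (-6 + H) = 2 + H)
1/(h(79, 153) - 24783/(-92186)) = 1/((2 + 153) - 24783/(-92186)) = 1/(155 - 24783*(-1/92186)) = 1/(155 + 24783/92186) = 1/(14313613/92186) = 92186/14313613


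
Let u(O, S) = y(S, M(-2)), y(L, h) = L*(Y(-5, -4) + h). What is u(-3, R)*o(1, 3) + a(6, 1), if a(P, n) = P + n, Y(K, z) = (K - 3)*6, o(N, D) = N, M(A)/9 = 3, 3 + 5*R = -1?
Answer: 119/5 ≈ 23.800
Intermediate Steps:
R = -4/5 (R = -3/5 + (1/5)*(-1) = -3/5 - 1/5 = -4/5 ≈ -0.80000)
M(A) = 27 (M(A) = 9*3 = 27)
Y(K, z) = -18 + 6*K (Y(K, z) = (-3 + K)*6 = -18 + 6*K)
y(L, h) = L*(-48 + h) (y(L, h) = L*((-18 + 6*(-5)) + h) = L*((-18 - 30) + h) = L*(-48 + h))
u(O, S) = -21*S (u(O, S) = S*(-48 + 27) = S*(-21) = -21*S)
u(-3, R)*o(1, 3) + a(6, 1) = -21*(-4/5)*1 + (6 + 1) = (84/5)*1 + 7 = 84/5 + 7 = 119/5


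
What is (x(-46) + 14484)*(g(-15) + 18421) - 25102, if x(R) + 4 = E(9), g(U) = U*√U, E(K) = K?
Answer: 266876767 - 217335*I*√15 ≈ 2.6688e+8 - 8.4174e+5*I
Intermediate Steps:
g(U) = U^(3/2)
x(R) = 5 (x(R) = -4 + 9 = 5)
(x(-46) + 14484)*(g(-15) + 18421) - 25102 = (5 + 14484)*((-15)^(3/2) + 18421) - 25102 = 14489*(-15*I*√15 + 18421) - 25102 = 14489*(18421 - 15*I*√15) - 25102 = (266901869 - 217335*I*√15) - 25102 = 266876767 - 217335*I*√15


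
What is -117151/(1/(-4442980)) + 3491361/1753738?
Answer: 912819839786316601/1753738 ≈ 5.2050e+11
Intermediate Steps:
-117151/(1/(-4442980)) + 3491361/1753738 = -117151/(-1/4442980) + 3491361*(1/1753738) = -117151*(-4442980) + 3491361/1753738 = 520499549980 + 3491361/1753738 = 912819839786316601/1753738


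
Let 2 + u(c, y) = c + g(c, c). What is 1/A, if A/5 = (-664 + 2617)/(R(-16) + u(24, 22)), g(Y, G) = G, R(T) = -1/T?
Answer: 737/156240 ≈ 0.0047171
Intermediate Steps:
u(c, y) = -2 + 2*c (u(c, y) = -2 + (c + c) = -2 + 2*c)
A = 156240/737 (A = 5*((-664 + 2617)/(-1/(-16) + (-2 + 2*24))) = 5*(1953/(-1*(-1/16) + (-2 + 48))) = 5*(1953/(1/16 + 46)) = 5*(1953/(737/16)) = 5*(1953*(16/737)) = 5*(31248/737) = 156240/737 ≈ 211.99)
1/A = 1/(156240/737) = 737/156240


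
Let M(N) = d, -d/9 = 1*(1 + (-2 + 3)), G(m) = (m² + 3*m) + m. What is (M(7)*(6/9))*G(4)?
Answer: -384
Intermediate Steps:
G(m) = m² + 4*m
d = -18 (d = -9*(1 + (-2 + 3)) = -9*(1 + 1) = -9*2 = -18)
M(N) = -18
(M(7)*(6/9))*G(4) = (-108/9)*(4*(4 + 4)) = (-108/9)*(4*8) = -18*⅔*32 = -12*32 = -384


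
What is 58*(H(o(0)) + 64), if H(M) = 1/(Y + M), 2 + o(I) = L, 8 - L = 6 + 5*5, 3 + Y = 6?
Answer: 40803/11 ≈ 3709.4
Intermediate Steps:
Y = 3 (Y = -3 + 6 = 3)
L = -23 (L = 8 - (6 + 5*5) = 8 - (6 + 25) = 8 - 1*31 = 8 - 31 = -23)
o(I) = -25 (o(I) = -2 - 23 = -25)
H(M) = 1/(3 + M)
58*(H(o(0)) + 64) = 58*(1/(3 - 25) + 64) = 58*(1/(-22) + 64) = 58*(-1/22 + 64) = 58*(1407/22) = 40803/11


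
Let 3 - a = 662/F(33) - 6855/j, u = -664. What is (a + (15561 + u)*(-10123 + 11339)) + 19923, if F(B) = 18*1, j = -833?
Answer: 135955343548/7497 ≈ 1.8135e+7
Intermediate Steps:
F(B) = 18
a = -314927/7497 (a = 3 - (662/18 - 6855/(-833)) = 3 - (662*(1/18) - 6855*(-1/833)) = 3 - (331/9 + 6855/833) = 3 - 1*337418/7497 = 3 - 337418/7497 = -314927/7497 ≈ -42.007)
(a + (15561 + u)*(-10123 + 11339)) + 19923 = (-314927/7497 + (15561 - 664)*(-10123 + 11339)) + 19923 = (-314927/7497 + 14897*1216) + 19923 = (-314927/7497 + 18114752) + 19923 = 135805980817/7497 + 19923 = 135955343548/7497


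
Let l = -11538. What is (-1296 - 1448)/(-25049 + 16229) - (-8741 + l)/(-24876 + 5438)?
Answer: -640423/874710 ≈ -0.73215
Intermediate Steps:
(-1296 - 1448)/(-25049 + 16229) - (-8741 + l)/(-24876 + 5438) = (-1296 - 1448)/(-25049 + 16229) - (-8741 - 11538)/(-24876 + 5438) = -2744/(-8820) - (-20279)/(-19438) = -2744*(-1/8820) - (-20279)*(-1)/19438 = 14/45 - 1*20279/19438 = 14/45 - 20279/19438 = -640423/874710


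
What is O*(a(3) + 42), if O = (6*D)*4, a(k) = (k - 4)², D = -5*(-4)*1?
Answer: 20640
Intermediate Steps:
D = 20 (D = 20*1 = 20)
a(k) = (-4 + k)²
O = 480 (O = (6*20)*4 = 120*4 = 480)
O*(a(3) + 42) = 480*((-4 + 3)² + 42) = 480*((-1)² + 42) = 480*(1 + 42) = 480*43 = 20640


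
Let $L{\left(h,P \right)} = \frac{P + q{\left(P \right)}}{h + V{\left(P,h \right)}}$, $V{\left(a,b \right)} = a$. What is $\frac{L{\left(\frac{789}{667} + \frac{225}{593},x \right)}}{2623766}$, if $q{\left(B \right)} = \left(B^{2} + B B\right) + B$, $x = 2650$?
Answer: $\frac{1389332302325}{687935113568533} \approx 0.0020196$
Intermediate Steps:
$q{\left(B \right)} = B + 2 B^{2}$ ($q{\left(B \right)} = \left(B^{2} + B^{2}\right) + B = 2 B^{2} + B = B + 2 B^{2}$)
$L{\left(h,P \right)} = \frac{P + P \left(1 + 2 P\right)}{P + h}$ ($L{\left(h,P \right)} = \frac{P + P \left(1 + 2 P\right)}{h + P} = \frac{P + P \left(1 + 2 P\right)}{P + h}$)
$\frac{L{\left(\frac{789}{667} + \frac{225}{593},x \right)}}{2623766} = \frac{2 \cdot 2650 \frac{1}{2650 + \left(\frac{789}{667} + \frac{225}{593}\right)} \left(1 + 2650\right)}{2623766} = 2 \cdot 2650 \frac{1}{2650 + \left(789 \cdot \frac{1}{667} + 225 \cdot \frac{1}{593}\right)} 2651 \cdot \frac{1}{2623766} = 2 \cdot 2650 \frac{1}{2650 + \left(\frac{789}{667} + \frac{225}{593}\right)} 2651 \cdot \frac{1}{2623766} = 2 \cdot 2650 \frac{1}{2650 + \frac{617952}{395531}} \cdot 2651 \cdot \frac{1}{2623766} = 2 \cdot 2650 \frac{1}{\frac{1048775102}{395531}} \cdot 2651 \cdot \frac{1}{2623766} = 2 \cdot 2650 \cdot \frac{395531}{1048775102} \cdot 2651 \cdot \frac{1}{2623766} = \frac{2778664604650}{524387551} \cdot \frac{1}{2623766} = \frac{1389332302325}{687935113568533}$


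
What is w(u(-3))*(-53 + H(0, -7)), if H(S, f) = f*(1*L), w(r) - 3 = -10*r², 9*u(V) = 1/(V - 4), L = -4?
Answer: -297425/3969 ≈ -74.937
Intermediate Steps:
u(V) = 1/(9*(-4 + V)) (u(V) = 1/(9*(V - 4)) = 1/(9*(-4 + V)))
w(r) = 3 - 10*r²
H(S, f) = -4*f (H(S, f) = f*(1*(-4)) = f*(-4) = -4*f)
w(u(-3))*(-53 + H(0, -7)) = (3 - 10*1/(81*(-4 - 3)²))*(-53 - 4*(-7)) = (3 - 10*((⅑)/(-7))²)*(-53 + 28) = (3 - 10*((⅑)*(-⅐))²)*(-25) = (3 - 10*(-1/63)²)*(-25) = (3 - 10*1/3969)*(-25) = (3 - 10/3969)*(-25) = (11897/3969)*(-25) = -297425/3969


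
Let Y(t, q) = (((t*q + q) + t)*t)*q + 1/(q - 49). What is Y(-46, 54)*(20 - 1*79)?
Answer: -1814363339/5 ≈ -3.6287e+8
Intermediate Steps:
Y(t, q) = 1/(-49 + q) + q*t*(q + t + q*t) (Y(t, q) = (((q*t + q) + t)*t)*q + 1/(-49 + q) = (((q + q*t) + t)*t)*q + 1/(-49 + q) = ((q + t + q*t)*t)*q + 1/(-49 + q) = (t*(q + t + q*t))*q + 1/(-49 + q) = q*t*(q + t + q*t) + 1/(-49 + q) = 1/(-49 + q) + q*t*(q + t + q*t))
Y(-46, 54)*(20 - 1*79) = ((1 - 46*54³ + 54³*(-46)² - 49*54*(-46)² - 49*(-46)*54² - 48*54²*(-46)²)/(-49 + 54))*(20 - 1*79) = ((1 - 46*157464 + 157464*2116 - 49*54*2116 - 49*(-46)*2916 - 48*2916*2116)/5)*(20 - 79) = ((1 - 7243344 + 333193824 - 5598936 + 6572664 - 296172288)/5)*(-59) = ((⅕)*30751921)*(-59) = (30751921/5)*(-59) = -1814363339/5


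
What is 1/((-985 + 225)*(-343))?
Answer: 1/260680 ≈ 3.8361e-6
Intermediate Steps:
1/((-985 + 225)*(-343)) = -1/343/(-760) = -1/760*(-1/343) = 1/260680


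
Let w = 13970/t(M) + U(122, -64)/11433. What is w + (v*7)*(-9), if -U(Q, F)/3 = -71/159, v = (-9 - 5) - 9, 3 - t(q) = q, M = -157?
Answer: 14894833505/9695184 ≈ 1536.3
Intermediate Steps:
t(q) = 3 - q
v = -23 (v = -14 - 9 = -23)
U(Q, F) = 71/53 (U(Q, F) = -(-213)/159 = -3*(-71/159) = 71/53)
w = 846511889/9695184 (w = 13970/(3 - 1*(-157)) + (71/53)/11433 = 13970/(3 + 157) + (71/53)*(1/11433) = 13970/160 + 71/605949 = 13970*(1/160) + 71/605949 = 1397/16 + 71/605949 = 846511889/9695184 ≈ 87.313)
w + (v*7)*(-9) = 846511889/9695184 - 23*7*(-9) = 846511889/9695184 - 161*(-9) = 846511889/9695184 + 1449 = 14894833505/9695184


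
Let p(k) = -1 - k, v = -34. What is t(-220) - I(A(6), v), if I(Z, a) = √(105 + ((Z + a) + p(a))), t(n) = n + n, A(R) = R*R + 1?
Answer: -440 - √141 ≈ -451.87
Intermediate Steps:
A(R) = 1 + R² (A(R) = R² + 1 = 1 + R²)
t(n) = 2*n
I(Z, a) = √(104 + Z) (I(Z, a) = √(105 + ((Z + a) + (-1 - a))) = √(105 + (-1 + Z)) = √(104 + Z))
t(-220) - I(A(6), v) = 2*(-220) - √(104 + (1 + 6²)) = -440 - √(104 + (1 + 36)) = -440 - √(104 + 37) = -440 - √141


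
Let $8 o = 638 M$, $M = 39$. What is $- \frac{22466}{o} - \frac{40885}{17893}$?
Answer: $- \frac{72985753}{7676097} \approx -9.5082$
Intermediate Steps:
$o = \frac{12441}{4}$ ($o = \frac{638 \cdot 39}{8} = \frac{1}{8} \cdot 24882 = \frac{12441}{4} \approx 3110.3$)
$- \frac{22466}{o} - \frac{40885}{17893} = - \frac{22466}{\frac{12441}{4}} - \frac{40885}{17893} = \left(-22466\right) \frac{4}{12441} - \frac{40885}{17893} = - \frac{89864}{12441} - \frac{40885}{17893} = - \frac{72985753}{7676097}$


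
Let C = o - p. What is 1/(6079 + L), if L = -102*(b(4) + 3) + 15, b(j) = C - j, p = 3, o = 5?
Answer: 1/5992 ≈ 0.00016689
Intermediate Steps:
C = 2 (C = 5 - 1*3 = 5 - 3 = 2)
b(j) = 2 - j
L = -87 (L = -102*((2 - 1*4) + 3) + 15 = -102*((2 - 4) + 3) + 15 = -102*(-2 + 3) + 15 = -102 + 15 = -87)
1/(6079 + L) = 1/(6079 - 87) = 1/5992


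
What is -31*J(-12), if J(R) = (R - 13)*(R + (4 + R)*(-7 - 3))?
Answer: 52700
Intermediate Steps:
J(R) = (-40 - 9*R)*(-13 + R) (J(R) = (-13 + R)*(R + (4 + R)*(-10)) = (-13 + R)*(R + (-40 - 10*R)) = (-13 + R)*(-40 - 9*R) = (-40 - 9*R)*(-13 + R))
-31*J(-12) = -31*(520 - 9*(-12)**2 + 77*(-12)) = -31*(520 - 9*144 - 924) = -31*(520 - 1296 - 924) = -31*(-1700) = 52700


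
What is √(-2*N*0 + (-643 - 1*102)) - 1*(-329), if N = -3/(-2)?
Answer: 329 + I*√745 ≈ 329.0 + 27.295*I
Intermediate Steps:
N = 3/2 (N = -3*(-½) = 3/2 ≈ 1.5000)
√(-2*N*0 + (-643 - 1*102)) - 1*(-329) = √(-2*3/2*0 + (-643 - 1*102)) - 1*(-329) = √(-3*0 + (-643 - 102)) + 329 = √(0 - 745) + 329 = √(-745) + 329 = I*√745 + 329 = 329 + I*√745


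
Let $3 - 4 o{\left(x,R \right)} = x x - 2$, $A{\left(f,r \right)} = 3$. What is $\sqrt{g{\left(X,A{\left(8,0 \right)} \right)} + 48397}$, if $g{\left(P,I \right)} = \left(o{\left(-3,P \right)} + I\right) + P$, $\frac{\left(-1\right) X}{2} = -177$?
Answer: $3 \sqrt{5417} \approx 220.8$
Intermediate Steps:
$X = 354$ ($X = \left(-2\right) \left(-177\right) = 354$)
$o{\left(x,R \right)} = \frac{5}{4} - \frac{x^{2}}{4}$ ($o{\left(x,R \right)} = \frac{3}{4} - \frac{x x - 2}{4} = \frac{3}{4} - \frac{x^{2} - 2}{4} = \frac{3}{4} - \frac{-2 + x^{2}}{4} = \frac{3}{4} - \left(- \frac{1}{2} + \frac{x^{2}}{4}\right) = \frac{5}{4} - \frac{x^{2}}{4}$)
$g{\left(P,I \right)} = -1 + I + P$ ($g{\left(P,I \right)} = \left(\left(\frac{5}{4} - \frac{\left(-3\right)^{2}}{4}\right) + I\right) + P = \left(\left(\frac{5}{4} - \frac{9}{4}\right) + I\right) + P = \left(-1 + I\right) + P = -1 + I + P$)
$\sqrt{g{\left(X,A{\left(8,0 \right)} \right)} + 48397} = \sqrt{\left(-1 + 3 + 354\right) + 48397} = \sqrt{356 + 48397} = \sqrt{48753} = 3 \sqrt{5417}$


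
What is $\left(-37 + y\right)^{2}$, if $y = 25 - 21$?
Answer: $1089$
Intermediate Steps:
$y = 4$
$\left(-37 + y\right)^{2} = \left(-37 + 4\right)^{2} = \left(-33\right)^{2} = 1089$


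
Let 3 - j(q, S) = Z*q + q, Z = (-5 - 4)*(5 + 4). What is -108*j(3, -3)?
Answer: -26244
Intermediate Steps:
Z = -81 (Z = -9*9 = -81)
j(q, S) = 3 + 80*q (j(q, S) = 3 - (-81*q + q) = 3 - (-80)*q = 3 + 80*q)
-108*j(3, -3) = -108*(3 + 80*3) = -108*(3 + 240) = -108*243 = -26244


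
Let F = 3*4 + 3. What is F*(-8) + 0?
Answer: -120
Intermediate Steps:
F = 15 (F = 12 + 3 = 15)
F*(-8) + 0 = 15*(-8) + 0 = -120 + 0 = -120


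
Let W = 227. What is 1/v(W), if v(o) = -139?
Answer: -1/139 ≈ -0.0071942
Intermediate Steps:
1/v(W) = 1/(-139) = -1/139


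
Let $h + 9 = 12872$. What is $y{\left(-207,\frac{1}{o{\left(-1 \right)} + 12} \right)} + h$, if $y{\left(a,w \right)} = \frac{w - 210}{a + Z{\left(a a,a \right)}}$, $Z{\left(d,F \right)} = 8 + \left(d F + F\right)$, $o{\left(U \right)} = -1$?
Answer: $\frac{1255063994766}{97571639} \approx 12863.0$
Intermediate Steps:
$h = 12863$ ($h = -9 + 12872 = 12863$)
$Z{\left(d,F \right)} = 8 + F + F d$ ($Z{\left(d,F \right)} = 8 + \left(F d + F\right) = 8 + \left(F + F d\right) = 8 + F + F d$)
$y{\left(a,w \right)} = \frac{-210 + w}{8 + a^{3} + 2 a}$ ($y{\left(a,w \right)} = \frac{w - 210}{a + \left(8 + a + a a a\right)} = \frac{-210 + w}{a + \left(8 + a + a a^{2}\right)} = \frac{-210 + w}{a + \left(8 + a + a^{3}\right)} = \frac{-210 + w}{8 + a^{3} + 2 a}$)
$y{\left(-207,\frac{1}{o{\left(-1 \right)} + 12} \right)} + h = \frac{-210 + \frac{1}{-1 + 12}}{8 + \left(-207\right)^{3} + 2 \left(-207\right)} + 12863 = \frac{-210 + \frac{1}{11}}{8 - 8869743 - 414} + 12863 = \frac{-210 + \frac{1}{11}}{-8870149} + 12863 = \left(- \frac{1}{8870149}\right) \left(- \frac{2309}{11}\right) + 12863 = \frac{2309}{97571639} + 12863 = \frac{1255063994766}{97571639}$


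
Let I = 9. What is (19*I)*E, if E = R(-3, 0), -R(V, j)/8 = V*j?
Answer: 0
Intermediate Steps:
R(V, j) = -8*V*j
E = 0 (E = -8*(-3)*0 = 0)
(19*I)*E = (19*9)*0 = 171*0 = 0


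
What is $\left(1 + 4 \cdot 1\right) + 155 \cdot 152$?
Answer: $23565$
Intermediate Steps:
$\left(1 + 4 \cdot 1\right) + 155 \cdot 152 = \left(1 + 4\right) + 23560 = 5 + 23560 = 23565$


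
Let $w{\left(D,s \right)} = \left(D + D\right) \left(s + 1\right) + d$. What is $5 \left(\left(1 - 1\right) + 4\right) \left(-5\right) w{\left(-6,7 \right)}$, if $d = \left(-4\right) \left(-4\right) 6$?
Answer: $0$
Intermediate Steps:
$d = 96$ ($d = 16 \cdot 6 = 96$)
$w{\left(D,s \right)} = 96 + 2 D \left(1 + s\right)$ ($w{\left(D,s \right)} = \left(D + D\right) \left(s + 1\right) + 96 = 2 D \left(1 + s\right) + 96 = 96 + 2 D \left(1 + s\right)$)
$5 \left(\left(1 - 1\right) + 4\right) \left(-5\right) w{\left(-6,7 \right)} = 5 \left(\left(1 - 1\right) + 4\right) \left(-5\right) \left(96 + 2 \left(-6\right) + 2 \left(-6\right) 7\right) = 5 \left(0 + 4\right) \left(-5\right) \left(96 - 12 - 84\right) = 5 \cdot 4 \left(-5\right) 0 = 20 \left(-5\right) 0 = \left(-100\right) 0 = 0$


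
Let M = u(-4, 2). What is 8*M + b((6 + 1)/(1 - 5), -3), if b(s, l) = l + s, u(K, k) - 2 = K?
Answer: -83/4 ≈ -20.750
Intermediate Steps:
u(K, k) = 2 + K
M = -2 (M = 2 - 4 = -2)
8*M + b((6 + 1)/(1 - 5), -3) = 8*(-2) + (-3 + (6 + 1)/(1 - 5)) = -16 + (-3 + 7/(-4)) = -16 + (-3 + 7*(-¼)) = -16 + (-3 - 7/4) = -16 - 19/4 = -83/4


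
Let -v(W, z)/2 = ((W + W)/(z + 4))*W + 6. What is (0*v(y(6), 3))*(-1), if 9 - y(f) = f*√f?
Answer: 0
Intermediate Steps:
y(f) = 9 - f^(3/2) (y(f) = 9 - f*√f = 9 - f^(3/2))
v(W, z) = -12 - 4*W²/(4 + z) (v(W, z) = -2*(((W + W)/(z + 4))*W + 6) = -2*(((2*W)/(4 + z))*W + 6) = -2*((2*W/(4 + z))*W + 6) = -2*(2*W²/(4 + z) + 6) = -2*(6 + 2*W²/(4 + z)) = -12 - 4*W²/(4 + z))
(0*v(y(6), 3))*(-1) = (0*(4*(-12 - (9 - 6^(3/2))² - 3*3)/(4 + 3)))*(-1) = (0*(4*(-12 - (9 - 6*√6)² - 9)/7))*(-1) = (0*(4*(⅐)*(-12 - (9 - 6*√6)² - 9)))*(-1) = (0*(4*(⅐)*(-21 - (9 - 6*√6)²)))*(-1) = (0*(-12 - 4*(9 - 6*√6)²/7))*(-1) = 0*(-1) = 0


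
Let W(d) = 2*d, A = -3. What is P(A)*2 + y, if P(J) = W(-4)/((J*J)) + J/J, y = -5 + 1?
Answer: -34/9 ≈ -3.7778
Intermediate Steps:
y = -4
P(J) = 1 - 8/J² (P(J) = (2*(-4))/((J*J)) + J/J = -8/J² + 1 = 1 - 8/J²)
P(A)*2 + y = (1 - 8/(-3)²)*2 - 4 = (1 - 8*⅑)*2 - 4 = (1 - 8/9)*2 - 4 = (⅑)*2 - 4 = 2/9 - 4 = -34/9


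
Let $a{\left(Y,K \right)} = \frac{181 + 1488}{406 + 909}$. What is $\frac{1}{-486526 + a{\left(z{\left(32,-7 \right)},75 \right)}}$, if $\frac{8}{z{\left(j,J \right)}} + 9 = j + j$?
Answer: $- \frac{1315}{639780021} \approx -2.0554 \cdot 10^{-6}$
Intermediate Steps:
$z{\left(j,J \right)} = \frac{8}{-9 + 2 j}$ ($z{\left(j,J \right)} = \frac{8}{-9 + \left(j + j\right)} = \frac{8}{-9 + 2 j}$)
$a{\left(Y,K \right)} = \frac{1669}{1315}$
$\frac{1}{-486526 + a{\left(z{\left(32,-7 \right)},75 \right)}} = \frac{1}{-486526 + \frac{1669}{1315}} = \frac{1}{- \frac{639780021}{1315}} = - \frac{1315}{639780021}$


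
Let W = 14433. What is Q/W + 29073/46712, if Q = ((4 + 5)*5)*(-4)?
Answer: 137067483/224731432 ≈ 0.60992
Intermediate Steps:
Q = -180 (Q = (9*5)*(-4) = 45*(-4) = -180)
Q/W + 29073/46712 = -180/14433 + 29073/46712 = -180*1/14433 + 29073*(1/46712) = -60/4811 + 29073/46712 = 137067483/224731432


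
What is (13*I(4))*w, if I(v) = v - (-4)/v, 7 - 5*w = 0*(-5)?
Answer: 91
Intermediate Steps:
w = 7/5 (w = 7/5 - 0*(-5) = 7/5 - ⅕*0 = 7/5 + 0 = 7/5 ≈ 1.4000)
I(v) = v + 4/v
(13*I(4))*w = (13*(4 + 4/4))*(7/5) = (13*(4 + 4*(¼)))*(7/5) = (13*(4 + 1))*(7/5) = (13*5)*(7/5) = 65*(7/5) = 91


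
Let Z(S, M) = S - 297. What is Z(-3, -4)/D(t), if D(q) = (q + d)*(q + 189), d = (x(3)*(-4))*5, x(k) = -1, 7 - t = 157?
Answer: 10/169 ≈ 0.059172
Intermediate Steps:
t = -150 (t = 7 - 1*157 = 7 - 157 = -150)
d = 20 (d = -1*(-4)*5 = 4*5 = 20)
Z(S, M) = -297 + S
D(q) = (20 + q)*(189 + q) (D(q) = (q + 20)*(q + 189) = (20 + q)*(189 + q))
Z(-3, -4)/D(t) = (-297 - 3)/(3780 + (-150)² + 209*(-150)) = -300/(3780 + 22500 - 31350) = -300/(-5070) = -300*(-1/5070) = 10/169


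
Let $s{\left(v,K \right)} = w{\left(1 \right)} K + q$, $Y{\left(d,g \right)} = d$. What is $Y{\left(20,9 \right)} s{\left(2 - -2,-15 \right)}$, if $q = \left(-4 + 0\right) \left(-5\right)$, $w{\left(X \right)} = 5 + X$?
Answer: $-1400$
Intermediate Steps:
$q = 20$ ($q = \left(-4\right) \left(-5\right) = 20$)
$s{\left(v,K \right)} = 20 + 6 K$ ($s{\left(v,K \right)} = \left(5 + 1\right) K + 20 = 6 K + 20 = 20 + 6 K$)
$Y{\left(20,9 \right)} s{\left(2 - -2,-15 \right)} = 20 \left(20 + 6 \left(-15\right)\right) = 20 \left(20 - 90\right) = 20 \left(-70\right) = -1400$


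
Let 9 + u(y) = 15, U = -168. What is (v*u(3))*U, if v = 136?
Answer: -137088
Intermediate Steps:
u(y) = 6 (u(y) = -9 + 15 = 6)
(v*u(3))*U = (136*6)*(-168) = 816*(-168) = -137088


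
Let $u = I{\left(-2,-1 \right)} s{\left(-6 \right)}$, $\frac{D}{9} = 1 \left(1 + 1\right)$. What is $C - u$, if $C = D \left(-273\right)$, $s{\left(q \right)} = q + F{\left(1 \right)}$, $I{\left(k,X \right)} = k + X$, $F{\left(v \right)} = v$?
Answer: $-4929$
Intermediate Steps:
$I{\left(k,X \right)} = X + k$
$s{\left(q \right)} = 1 + q$ ($s{\left(q \right)} = q + 1 = 1 + q$)
$D = 18$ ($D = 9 \cdot 1 \left(1 + 1\right) = 9 \cdot 1 \cdot 2 = 9 \cdot 2 = 18$)
$u = 15$ ($u = \left(-1 - 2\right) \left(1 - 6\right) = \left(-3\right) \left(-5\right) = 15$)
$C = -4914$ ($C = 18 \left(-273\right) = -4914$)
$C - u = -4914 - 15 = -4929$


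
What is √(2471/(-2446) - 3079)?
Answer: I*√18427442430/2446 ≈ 55.498*I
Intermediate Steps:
√(2471/(-2446) - 3079) = √(2471*(-1/2446) - 3079) = √(-2471/2446 - 3079) = √(-7533705/2446) = I*√18427442430/2446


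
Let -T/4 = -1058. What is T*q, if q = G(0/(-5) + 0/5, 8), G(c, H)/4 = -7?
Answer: -118496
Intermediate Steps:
G(c, H) = -28 (G(c, H) = 4*(-7) = -28)
T = 4232 (T = -4*(-1058) = 4232)
q = -28
T*q = 4232*(-28) = -118496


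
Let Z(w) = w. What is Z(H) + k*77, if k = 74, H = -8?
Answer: 5690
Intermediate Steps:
Z(H) + k*77 = -8 + 74*77 = -8 + 5698 = 5690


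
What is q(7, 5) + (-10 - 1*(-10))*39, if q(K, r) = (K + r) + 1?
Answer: 13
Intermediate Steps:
q(K, r) = 1 + K + r
q(7, 5) + (-10 - 1*(-10))*39 = (1 + 7 + 5) + (-10 - 1*(-10))*39 = 13 + (-10 + 10)*39 = 13 + 0*39 = 13 + 0 = 13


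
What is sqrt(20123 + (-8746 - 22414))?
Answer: I*sqrt(11037) ≈ 105.06*I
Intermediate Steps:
sqrt(20123 + (-8746 - 22414)) = sqrt(20123 - 31160) = sqrt(-11037) = I*sqrt(11037)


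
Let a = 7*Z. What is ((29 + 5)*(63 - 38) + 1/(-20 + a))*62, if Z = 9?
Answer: 2266162/43 ≈ 52701.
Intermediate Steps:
a = 63 (a = 7*9 = 63)
((29 + 5)*(63 - 38) + 1/(-20 + a))*62 = ((29 + 5)*(63 - 38) + 1/(-20 + 63))*62 = (34*25 + 1/43)*62 = (850 + 1/43)*62 = (36551/43)*62 = 2266162/43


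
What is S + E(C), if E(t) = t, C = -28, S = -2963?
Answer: -2991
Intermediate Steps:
S + E(C) = -2963 - 28 = -2991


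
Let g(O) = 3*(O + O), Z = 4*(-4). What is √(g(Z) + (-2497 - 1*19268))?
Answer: 3*I*√2429 ≈ 147.85*I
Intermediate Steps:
Z = -16
g(O) = 6*O (g(O) = 3*(2*O) = 6*O)
√(g(Z) + (-2497 - 1*19268)) = √(6*(-16) + (-2497 - 1*19268)) = √(-96 + (-2497 - 19268)) = √(-96 - 21765) = √(-21861) = 3*I*√2429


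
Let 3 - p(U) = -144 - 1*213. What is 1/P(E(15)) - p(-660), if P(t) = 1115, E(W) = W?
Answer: -401399/1115 ≈ -360.00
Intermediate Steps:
p(U) = 360 (p(U) = 3 - (-144 - 1*213) = 3 - (-144 - 213) = 3 - 1*(-357) = 3 + 357 = 360)
1/P(E(15)) - p(-660) = 1/1115 - 1*360 = 1/1115 - 360 = -401399/1115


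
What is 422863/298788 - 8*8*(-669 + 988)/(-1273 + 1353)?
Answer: -54162739/213420 ≈ -253.78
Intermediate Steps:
422863/298788 - 8*8*(-669 + 988)/(-1273 + 1353) = 422863*(1/298788) - 64*319/80 = 60409/42684 - 64*319*(1/80) = 60409/42684 - 64*319/80 = 60409/42684 - 1*1276/5 = 60409/42684 - 1276/5 = -54162739/213420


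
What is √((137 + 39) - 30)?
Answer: √146 ≈ 12.083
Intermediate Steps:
√((137 + 39) - 30) = √(176 - 30) = √146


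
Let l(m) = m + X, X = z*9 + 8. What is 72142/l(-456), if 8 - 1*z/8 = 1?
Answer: 5153/4 ≈ 1288.3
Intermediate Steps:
z = 56 (z = 64 - 8*1 = 64 - 8 = 56)
X = 512 (X = 56*9 + 8 = 504 + 8 = 512)
l(m) = 512 + m (l(m) = m + 512 = 512 + m)
72142/l(-456) = 72142/(512 - 456) = 72142/56 = 72142*(1/56) = 5153/4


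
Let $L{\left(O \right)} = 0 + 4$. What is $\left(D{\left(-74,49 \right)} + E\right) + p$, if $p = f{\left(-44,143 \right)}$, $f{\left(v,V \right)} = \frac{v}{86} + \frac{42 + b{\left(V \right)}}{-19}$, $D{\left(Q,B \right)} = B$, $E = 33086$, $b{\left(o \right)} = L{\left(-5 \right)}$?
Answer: $\frac{27068899}{817} \approx 33132.0$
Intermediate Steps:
$L{\left(O \right)} = 4$
$b{\left(o \right)} = 4$
$f{\left(v,V \right)} = - \frac{46}{19} + \frac{v}{86}$ ($f{\left(v,V \right)} = \frac{v}{86} + \frac{42 + 4}{-19} = v \frac{1}{86} + 46 \left(- \frac{1}{19}\right) = \frac{v}{86} - \frac{46}{19} = - \frac{46}{19} + \frac{v}{86}$)
$p = - \frac{2396}{817}$ ($p = - \frac{46}{19} + \frac{1}{86} \left(-44\right) = - \frac{46}{19} - \frac{22}{43} = - \frac{2396}{817} \approx -2.9327$)
$\left(D{\left(-74,49 \right)} + E\right) + p = \left(49 + 33086\right) - \frac{2396}{817} = 33135 - \frac{2396}{817} = \frac{27068899}{817}$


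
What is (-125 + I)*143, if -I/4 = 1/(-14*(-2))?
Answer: -125268/7 ≈ -17895.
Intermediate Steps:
I = -1/7 (I = -4/((-14*(-2))) = -4/28 = -4*1/28 = -1/7 ≈ -0.14286)
(-125 + I)*143 = (-125 - 1/7)*143 = -876/7*143 = -125268/7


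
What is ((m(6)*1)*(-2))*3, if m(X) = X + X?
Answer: -72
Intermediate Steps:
m(X) = 2*X
((m(6)*1)*(-2))*3 = (((2*6)*1)*(-2))*3 = ((12*1)*(-2))*3 = (12*(-2))*3 = -24*3 = -72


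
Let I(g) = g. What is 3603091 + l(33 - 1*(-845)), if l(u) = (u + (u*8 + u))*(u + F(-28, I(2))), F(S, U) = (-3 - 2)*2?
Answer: 11224131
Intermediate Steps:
F(S, U) = -10 (F(S, U) = -5*2 = -10)
l(u) = 10*u*(-10 + u) (l(u) = (u + (u*8 + u))*(u - 10) = (u + (8*u + u))*(-10 + u) = (u + 9*u)*(-10 + u) = (10*u)*(-10 + u) = 10*u*(-10 + u))
3603091 + l(33 - 1*(-845)) = 3603091 + 10*(33 - 1*(-845))*(-10 + (33 - 1*(-845))) = 3603091 + 10*(33 + 845)*(-10 + (33 + 845)) = 3603091 + 10*878*(-10 + 878) = 3603091 + 10*878*868 = 3603091 + 7621040 = 11224131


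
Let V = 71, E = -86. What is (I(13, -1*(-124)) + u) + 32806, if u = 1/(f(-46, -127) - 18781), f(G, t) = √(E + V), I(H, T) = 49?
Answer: 11588811922699/352725976 - I*√15/352725976 ≈ 32855.0 - 1.098e-8*I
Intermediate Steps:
f(G, t) = I*√15 (f(G, t) = √(-86 + 71) = √(-15) = I*√15)
u = 1/(-18781 + I*√15) (u = 1/(I*√15 - 18781) = 1/(-18781 + I*√15) ≈ -5.3245e-5 - 1.1e-8*I)
(I(13, -1*(-124)) + u) + 32806 = (49 + (-18781/352725976 - I*√15/352725976)) + 32806 = (17283554043/352725976 - I*√15/352725976) + 32806 = 11588811922699/352725976 - I*√15/352725976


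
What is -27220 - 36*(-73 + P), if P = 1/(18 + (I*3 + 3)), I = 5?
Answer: -24593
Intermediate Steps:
P = 1/36 (P = 1/(18 + (5*3 + 3)) = 1/(18 + (15 + 3)) = 1/(18 + 18) = 1/36 ≈ 0.027778)
-27220 - 36*(-73 + P) = -27220 - 36*(-73 + 1/36) = -27220 - 36*(-2627)/36 = -27220 - 1*(-2627) = -27220 + 2627 = -24593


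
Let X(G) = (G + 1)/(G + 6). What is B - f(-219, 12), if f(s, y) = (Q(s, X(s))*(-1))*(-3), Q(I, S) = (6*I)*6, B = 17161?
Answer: 40813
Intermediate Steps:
X(G) = (1 + G)/(6 + G)
Q(I, S) = 36*I
f(s, y) = 108*s (f(s, y) = ((36*s)*(-1))*(-3) = -36*s*(-3) = 108*s)
B - f(-219, 12) = 17161 - 108*(-219) = 17161 - 1*(-23652) = 17161 + 23652 = 40813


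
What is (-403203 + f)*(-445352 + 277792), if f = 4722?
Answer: 66769476360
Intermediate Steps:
(-403203 + f)*(-445352 + 277792) = (-403203 + 4722)*(-445352 + 277792) = -398481*(-167560) = 66769476360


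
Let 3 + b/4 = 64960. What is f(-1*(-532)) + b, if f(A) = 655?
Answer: 260483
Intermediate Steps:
b = 259828 (b = -12 + 4*64960 = -12 + 259840 = 259828)
f(-1*(-532)) + b = 655 + 259828 = 260483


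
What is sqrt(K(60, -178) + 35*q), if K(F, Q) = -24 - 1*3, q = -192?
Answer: I*sqrt(6747) ≈ 82.14*I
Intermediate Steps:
K(F, Q) = -27 (K(F, Q) = -24 - 3 = -27)
sqrt(K(60, -178) + 35*q) = sqrt(-27 + 35*(-192)) = sqrt(-27 - 6720) = sqrt(-6747) = I*sqrt(6747)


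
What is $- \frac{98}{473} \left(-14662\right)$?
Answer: $\frac{1436876}{473} \approx 3037.8$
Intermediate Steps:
$- \frac{98}{473} \left(-14662\right) = \left(-98\right) \frac{1}{473} \left(-14662\right) = \left(- \frac{98}{473}\right) \left(-14662\right) = \frac{1436876}{473}$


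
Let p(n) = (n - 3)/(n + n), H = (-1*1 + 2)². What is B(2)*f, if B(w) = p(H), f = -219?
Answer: 219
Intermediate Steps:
H = 1 (H = (-1 + 2)² = 1² = 1)
p(n) = (-3 + n)/(2*n) (p(n) = (-3 + n)/((2*n)) = (-3 + n)*(1/(2*n)) = (-3 + n)/(2*n))
B(w) = -1 (B(w) = (½)*(-3 + 1)/1 = (½)*1*(-2) = -1)
B(2)*f = -1*(-219) = 219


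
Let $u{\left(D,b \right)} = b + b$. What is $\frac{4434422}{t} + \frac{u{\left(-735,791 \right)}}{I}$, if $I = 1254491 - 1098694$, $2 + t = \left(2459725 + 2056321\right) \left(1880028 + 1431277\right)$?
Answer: $\frac{11828963943544315}{1164894613023631158} \approx 0.010155$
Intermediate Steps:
$t = 14954005700028$ ($t = -2 + \left(2459725 + 2056321\right) \left(1880028 + 1431277\right) = -2 + 4516046 \cdot 3311305 = -2 + 14954005700030 = 14954005700028$)
$u{\left(D,b \right)} = 2 b$
$I = 155797$
$\frac{4434422}{t} + \frac{u{\left(-735,791 \right)}}{I} = \frac{4434422}{14954005700028} + \frac{2 \cdot 791}{155797} = 4434422 \cdot \frac{1}{14954005700028} + 1582 \cdot \frac{1}{155797} = \frac{2217211}{7477002850014} + \frac{1582}{155797} = \frac{11828963943544315}{1164894613023631158}$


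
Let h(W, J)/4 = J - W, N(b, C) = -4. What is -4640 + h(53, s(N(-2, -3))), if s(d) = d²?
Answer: -4788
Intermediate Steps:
h(W, J) = -4*W + 4*J (h(W, J) = 4*(J - W) = -4*W + 4*J)
-4640 + h(53, s(N(-2, -3))) = -4640 + (-4*53 + 4*(-4)²) = -4640 + (-212 + 4*16) = -4640 + (-212 + 64) = -4640 - 148 = -4788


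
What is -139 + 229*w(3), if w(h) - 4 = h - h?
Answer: 777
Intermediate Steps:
w(h) = 4 (w(h) = 4 + (h - h) = 4 + 0 = 4)
-139 + 229*w(3) = -139 + 229*4 = -139 + 916 = 777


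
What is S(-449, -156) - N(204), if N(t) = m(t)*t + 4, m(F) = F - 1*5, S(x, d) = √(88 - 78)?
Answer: -40600 + √10 ≈ -40597.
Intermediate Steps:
S(x, d) = √10
m(F) = -5 + F (m(F) = F - 5 = -5 + F)
N(t) = 4 + t*(-5 + t) (N(t) = (-5 + t)*t + 4 = t*(-5 + t) + 4 = 4 + t*(-5 + t))
S(-449, -156) - N(204) = √10 - (4 + 204*(-5 + 204)) = √10 - (4 + 204*199) = √10 - (4 + 40596) = √10 - 1*40600 = √10 - 40600 = -40600 + √10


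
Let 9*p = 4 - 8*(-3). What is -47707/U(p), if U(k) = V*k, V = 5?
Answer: -429363/140 ≈ -3066.9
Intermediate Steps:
p = 28/9 (p = (4 - 8*(-3))/9 = (4 + 24)/9 = (⅑)*28 = 28/9 ≈ 3.1111)
U(k) = 5*k
-47707/U(p) = -47707/(5*(28/9)) = -47707/140/9 = -47707*9/140 = -429363/140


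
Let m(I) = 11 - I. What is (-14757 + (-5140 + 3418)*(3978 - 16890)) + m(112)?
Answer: 22219606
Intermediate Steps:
(-14757 + (-5140 + 3418)*(3978 - 16890)) + m(112) = (-14757 + (-5140 + 3418)*(3978 - 16890)) + (11 - 1*112) = (-14757 - 1722*(-12912)) + (11 - 112) = (-14757 + 22234464) - 101 = 22219707 - 101 = 22219606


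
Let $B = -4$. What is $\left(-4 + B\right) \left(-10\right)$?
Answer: $80$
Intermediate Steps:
$\left(-4 + B\right) \left(-10\right) = \left(-4 - 4\right) \left(-10\right) = \left(-8\right) \left(-10\right) = 80$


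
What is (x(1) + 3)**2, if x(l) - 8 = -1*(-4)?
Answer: 225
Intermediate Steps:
x(l) = 12 (x(l) = 8 - 1*(-4) = 8 + 4 = 12)
(x(1) + 3)**2 = (12 + 3)**2 = 15**2 = 225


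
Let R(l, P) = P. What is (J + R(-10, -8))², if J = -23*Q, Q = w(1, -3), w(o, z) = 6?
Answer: 21316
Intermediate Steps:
Q = 6
J = -138 (J = -23*6 = -138)
(J + R(-10, -8))² = (-138 - 8)² = (-146)² = 21316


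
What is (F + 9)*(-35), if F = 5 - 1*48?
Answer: 1190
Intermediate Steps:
F = -43 (F = 5 - 48 = -43)
(F + 9)*(-35) = (-43 + 9)*(-35) = -34*(-35) = 1190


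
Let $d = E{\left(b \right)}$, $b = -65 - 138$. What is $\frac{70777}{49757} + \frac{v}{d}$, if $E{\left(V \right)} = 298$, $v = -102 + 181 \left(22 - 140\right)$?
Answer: $- \frac{523346837}{7413793} \approx -70.591$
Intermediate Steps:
$v = -21460$ ($v = -102 + 181 \left(22 - 140\right) = -102 + 181 \left(-118\right) = -102 - 21358 = -21460$)
$b = -203$
$d = 298$
$\frac{70777}{49757} + \frac{v}{d} = \frac{70777}{49757} - \frac{21460}{298} = 70777 \cdot \frac{1}{49757} - \frac{10730}{149} = \frac{70777}{49757} - \frac{10730}{149} = - \frac{523346837}{7413793}$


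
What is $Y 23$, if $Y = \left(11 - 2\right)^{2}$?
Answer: $1863$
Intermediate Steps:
$Y = 81$ ($Y = 9^{2} = 81$)
$Y 23 = 81 \cdot 23 = 1863$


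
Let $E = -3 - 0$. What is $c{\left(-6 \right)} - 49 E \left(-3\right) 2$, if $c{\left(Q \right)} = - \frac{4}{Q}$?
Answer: $- \frac{2644}{3} \approx -881.33$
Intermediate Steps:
$E = -3$ ($E = -3 + 0 = -3$)
$c{\left(-6 \right)} - 49 E \left(-3\right) 2 = - \frac{4}{-6} - 49 \left(-3\right) \left(-3\right) 2 = \left(-4\right) \left(- \frac{1}{6}\right) - 49 \cdot 9 \cdot 2 = \frac{2}{3} - 882 = - \frac{2644}{3}$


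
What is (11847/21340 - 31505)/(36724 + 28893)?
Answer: -61118623/127296980 ≈ -0.48013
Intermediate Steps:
(11847/21340 - 31505)/(36724 + 28893) = (11847*(1/21340) - 31505)/65617 = (1077/1940 - 31505)*(1/65617) = -61118623/1940*1/65617 = -61118623/127296980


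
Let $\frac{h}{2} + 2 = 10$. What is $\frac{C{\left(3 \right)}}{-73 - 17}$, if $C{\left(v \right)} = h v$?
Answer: $- \frac{8}{15} \approx -0.53333$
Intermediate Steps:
$h = 16$ ($h = -4 + 2 \cdot 10 = -4 + 20 = 16$)
$C{\left(v \right)} = 16 v$
$\frac{C{\left(3 \right)}}{-73 - 17} = \frac{16 \cdot 3}{-73 - 17} = \frac{48}{-90} = 48 \left(- \frac{1}{90}\right) = - \frac{8}{15}$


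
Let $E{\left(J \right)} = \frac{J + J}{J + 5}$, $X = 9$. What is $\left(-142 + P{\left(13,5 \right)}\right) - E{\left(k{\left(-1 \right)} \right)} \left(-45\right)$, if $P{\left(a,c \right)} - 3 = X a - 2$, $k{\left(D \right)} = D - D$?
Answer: $0$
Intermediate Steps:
$k{\left(D \right)} = 0$
$E{\left(J \right)} = \frac{2 J}{5 + J}$
$P{\left(a,c \right)} = 1 + 9 a$ ($P{\left(a,c \right)} = 3 + \left(9 a - 2\right) = 3 + \left(-2 + 9 a\right) = 1 + 9 a$)
$\left(-142 + P{\left(13,5 \right)}\right) - E{\left(k{\left(-1 \right)} \right)} \left(-45\right) = \left(-142 + \left(1 + 9 \cdot 13\right)\right) - \frac{2 \cdot 0}{5 + 0} \left(-45\right) = \left(-142 + \left(1 + 117\right)\right) - \frac{2 \cdot 0}{5} \left(-45\right) = \left(-142 + 118\right) - \frac{2 \cdot 0}{5} \left(-45\right) = - 24 \left(-1\right) 0 \left(-45\right) = - 24 \cdot 0 \left(-45\right) = \left(-24\right) 0 = 0$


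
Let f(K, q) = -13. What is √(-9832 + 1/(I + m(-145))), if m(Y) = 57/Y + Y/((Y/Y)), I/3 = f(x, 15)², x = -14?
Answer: 49*I*√11257941863/52433 ≈ 99.156*I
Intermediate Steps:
I = 507 (I = 3*(-13)² = 3*169 = 507)
m(Y) = Y + 57/Y (m(Y) = 57/Y + Y/1 = 57/Y + Y*1 = 57/Y + Y = Y + 57/Y)
√(-9832 + 1/(I + m(-145))) = √(-9832 + 1/(507 + (-145 + 57/(-145)))) = √(-9832 + 1/(507 + (-145 + 57*(-1/145)))) = √(-9832 + 1/(507 + (-145 - 57/145))) = √(-9832 + 1/(507 - 21082/145)) = √(-9832 + 1/(52433/145)) = √(-9832 + 145/52433) = √(-515521111/52433) = 49*I*√11257941863/52433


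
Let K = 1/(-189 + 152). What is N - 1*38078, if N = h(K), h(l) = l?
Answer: -1408887/37 ≈ -38078.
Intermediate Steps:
K = -1/37 (K = 1/(-37) = -1/37 ≈ -0.027027)
N = -1/37 ≈ -0.027027
N - 1*38078 = -1/37 - 1*38078 = -1/37 - 38078 = -1408887/37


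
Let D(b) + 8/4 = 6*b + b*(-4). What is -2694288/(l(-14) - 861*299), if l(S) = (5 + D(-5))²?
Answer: 1347144/128695 ≈ 10.468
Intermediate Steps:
D(b) = -2 + 2*b (D(b) = -2 + (6*b + b*(-4)) = -2 + (6*b - 4*b) = -2 + 2*b)
l(S) = 49 (l(S) = (5 + (-2 + 2*(-5)))² = (5 + (-2 - 10))² = (5 - 12)² = (-7)² = 49)
-2694288/(l(-14) - 861*299) = -2694288/(49 - 861*299) = -2694288/(49 - 257439) = -2694288/(-257390) = -2694288*(-1/257390) = 1347144/128695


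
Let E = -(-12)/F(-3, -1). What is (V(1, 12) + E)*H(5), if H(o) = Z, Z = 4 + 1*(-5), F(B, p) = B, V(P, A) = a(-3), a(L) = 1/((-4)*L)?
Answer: 47/12 ≈ 3.9167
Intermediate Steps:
a(L) = -1/(4*L)
V(P, A) = 1/12 (V(P, A) = -¼/(-3) = -¼*(-⅓) = 1/12)
Z = -1 (Z = 4 - 5 = -1)
H(o) = -1
E = -4 (E = -(-12)/(-3) = -(-12)*(-1)/3 = -4*1 = -4)
(V(1, 12) + E)*H(5) = (1/12 - 4)*(-1) = -47/12*(-1) = 47/12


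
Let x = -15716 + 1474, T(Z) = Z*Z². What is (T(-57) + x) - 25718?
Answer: -225153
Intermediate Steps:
T(Z) = Z³
x = -14242
(T(-57) + x) - 25718 = ((-57)³ - 14242) - 25718 = (-185193 - 14242) - 25718 = -199435 - 25718 = -225153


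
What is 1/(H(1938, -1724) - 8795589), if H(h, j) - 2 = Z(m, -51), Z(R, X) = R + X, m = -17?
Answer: -1/8795655 ≈ -1.1369e-7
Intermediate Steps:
H(h, j) = -66 (H(h, j) = 2 + (-17 - 51) = 2 - 68 = -66)
1/(H(1938, -1724) - 8795589) = 1/(-66 - 8795589) = 1/(-8795655) = -1/8795655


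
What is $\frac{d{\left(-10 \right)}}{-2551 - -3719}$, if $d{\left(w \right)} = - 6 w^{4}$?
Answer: $- \frac{3750}{73} \approx -51.37$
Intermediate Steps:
$\frac{d{\left(-10 \right)}}{-2551 - -3719} = \frac{\left(-6\right) \left(-10\right)^{4}}{-2551 - -3719} = \frac{\left(-6\right) 10000}{-2551 + 3719} = - \frac{60000}{1168} = \left(-60000\right) \frac{1}{1168} = - \frac{3750}{73}$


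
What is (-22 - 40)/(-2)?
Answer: 31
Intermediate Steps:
(-22 - 40)/(-2) = -62*(-½) = 31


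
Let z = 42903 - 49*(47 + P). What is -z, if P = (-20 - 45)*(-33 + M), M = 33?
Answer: -40600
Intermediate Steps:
P = 0 (P = (-20 - 45)*(-33 + 33) = -65*0 = 0)
z = 40600 (z = 42903 - 49*(47 + 0) = 42903 - 49*47 = 42903 - 1*2303 = 42903 - 2303 = 40600)
-z = -1*40600 = -40600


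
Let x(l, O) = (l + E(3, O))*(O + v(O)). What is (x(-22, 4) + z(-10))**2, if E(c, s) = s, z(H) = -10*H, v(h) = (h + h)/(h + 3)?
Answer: 2704/49 ≈ 55.184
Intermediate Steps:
v(h) = 2*h/(3 + h) (v(h) = (2*h)/(3 + h) = 2*h/(3 + h))
x(l, O) = (O + l)*(O + 2*O/(3 + O)) (x(l, O) = (l + O)*(O + 2*O/(3 + O)) = (O + l)*(O + 2*O/(3 + O)))
(x(-22, 4) + z(-10))**2 = (4*(2*4 + 2*(-22) + (3 + 4)*(4 - 22))/(3 + 4) - 10*(-10))**2 = (4*(8 - 44 + 7*(-18))/7 + 100)**2 = (4*(1/7)*(8 - 44 - 126) + 100)**2 = (4*(1/7)*(-162) + 100)**2 = (-648/7 + 100)**2 = (52/7)**2 = 2704/49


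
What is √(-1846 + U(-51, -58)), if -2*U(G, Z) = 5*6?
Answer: I*√1861 ≈ 43.139*I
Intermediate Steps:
U(G, Z) = -15 (U(G, Z) = -5*6/2 = -½*30 = -15)
√(-1846 + U(-51, -58)) = √(-1846 - 15) = √(-1861) = I*√1861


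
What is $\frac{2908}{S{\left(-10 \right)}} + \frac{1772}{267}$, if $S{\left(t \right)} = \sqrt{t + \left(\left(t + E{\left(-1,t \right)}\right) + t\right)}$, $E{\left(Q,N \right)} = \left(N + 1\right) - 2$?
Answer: $\frac{1772}{267} - \frac{2908 i \sqrt{41}}{41} \approx 6.6367 - 454.15 i$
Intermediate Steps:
$E{\left(Q,N \right)} = -1 + N$ ($E{\left(Q,N \right)} = \left(1 + N\right) - 2 = -1 + N$)
$S{\left(t \right)} = \sqrt{-1 + 4 t}$ ($S{\left(t \right)} = \sqrt{t + \left(\left(t + \left(-1 + t\right)\right) + t\right)} = \sqrt{t + \left(\left(-1 + 2 t\right) + t\right)} = \sqrt{t + \left(-1 + 3 t\right)} = \sqrt{-1 + 4 t}$)
$\frac{2908}{S{\left(-10 \right)}} + \frac{1772}{267} = \frac{2908}{\sqrt{-1 + 4 \left(-10\right)}} + \frac{1772}{267} = \frac{2908}{\sqrt{-1 - 40}} + 1772 \cdot \frac{1}{267} = \frac{2908}{\sqrt{-41}} + \frac{1772}{267} = \frac{2908}{i \sqrt{41}} + \frac{1772}{267} = 2908 \left(- \frac{i \sqrt{41}}{41}\right) + \frac{1772}{267} = - \frac{2908 i \sqrt{41}}{41} + \frac{1772}{267} = \frac{1772}{267} - \frac{2908 i \sqrt{41}}{41}$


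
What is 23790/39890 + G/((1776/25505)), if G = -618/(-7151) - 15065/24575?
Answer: -346908675635245/49799765028912 ≈ -6.9661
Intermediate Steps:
G = -18508493/35147165 (G = -618*(-1/7151) - 15065*1/24575 = 618/7151 - 3013/4915 = -18508493/35147165 ≈ -0.52660)
23790/39890 + G/((1776/25505)) = 23790/39890 - 18508493/(35147165*(1776/25505)) = 23790*(1/39890) - 18508493/(35147165*(1776*(1/25505))) = 2379/3989 - 18508493/(35147165*1776/25505) = 2379/3989 - 18508493/35147165*25505/1776 = 2379/3989 - 94411822793/12484273008 = -346908675635245/49799765028912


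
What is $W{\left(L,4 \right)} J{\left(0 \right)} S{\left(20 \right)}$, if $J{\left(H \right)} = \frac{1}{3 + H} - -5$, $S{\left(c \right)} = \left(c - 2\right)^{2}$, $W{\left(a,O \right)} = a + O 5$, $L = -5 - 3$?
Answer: $20736$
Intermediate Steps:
$L = -8$
$W{\left(a,O \right)} = a + 5 O$
$S{\left(c \right)} = \left(-2 + c\right)^{2}$
$J{\left(H \right)} = 5 + \frac{1}{3 + H}$ ($J{\left(H \right)} = \frac{1}{3 + H} + 5 = 5 + \frac{1}{3 + H}$)
$W{\left(L,4 \right)} J{\left(0 \right)} S{\left(20 \right)} = \left(-8 + 5 \cdot 4\right) \frac{16 + 5 \cdot 0}{3 + 0} \left(-2 + 20\right)^{2} = \left(-8 + 20\right) \frac{16 + 0}{3} \cdot 18^{2} = 12 \cdot \frac{1}{3} \cdot 16 \cdot 324 = 12 \cdot \frac{16}{3} \cdot 324 = 64 \cdot 324 = 20736$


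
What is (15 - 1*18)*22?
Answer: -66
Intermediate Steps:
(15 - 1*18)*22 = (15 - 18)*22 = -3*22 = -66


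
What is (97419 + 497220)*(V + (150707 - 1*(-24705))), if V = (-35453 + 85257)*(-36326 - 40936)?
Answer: -2288040786393804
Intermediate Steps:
V = -3847956648 (V = 49804*(-77262) = -3847956648)
(97419 + 497220)*(V + (150707 - 1*(-24705))) = (97419 + 497220)*(-3847956648 + (150707 - 1*(-24705))) = 594639*(-3847956648 + (150707 + 24705)) = 594639*(-3847956648 + 175412) = 594639*(-3847781236) = -2288040786393804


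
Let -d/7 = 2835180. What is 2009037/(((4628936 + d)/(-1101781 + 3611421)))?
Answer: -1260489904170/3804331 ≈ -3.3133e+5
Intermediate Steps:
d = -19846260 (d = -7*2835180 = -19846260)
2009037/(((4628936 + d)/(-1101781 + 3611421))) = 2009037/(((4628936 - 19846260)/(-1101781 + 3611421))) = 2009037/((-15217324/2509640)) = 2009037/((-15217324*1/2509640)) = 2009037/(-3804331/627410) = 2009037*(-627410/3804331) = -1260489904170/3804331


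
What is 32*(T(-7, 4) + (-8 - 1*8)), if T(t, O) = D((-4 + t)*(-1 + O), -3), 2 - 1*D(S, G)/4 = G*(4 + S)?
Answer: -11392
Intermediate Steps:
D(S, G) = 8 - 4*G*(4 + S)
T(t, O) = 56 + 12*(-1 + O)*(-4 + t) (T(t, O) = 8 - 16*(-3) - 4*(-3)*(-4 + t)*(-1 + O) = 8 + 48 - 4*(-3)*(-1 + O)*(-4 + t) = 8 + 48 + 12*(-1 + O)*(-4 + t) = 56 + 12*(-1 + O)*(-4 + t))
32*(T(-7, 4) + (-8 - 1*8)) = 32*((104 - 48*4 - 12*(-7) + 12*4*(-7)) + (-8 - 1*8)) = 32*((104 - 192 + 84 - 336) + (-8 - 8)) = 32*(-340 - 16) = 32*(-356) = -11392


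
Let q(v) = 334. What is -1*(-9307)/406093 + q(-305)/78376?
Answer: 432540247/15913972484 ≈ 0.027180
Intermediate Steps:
-1*(-9307)/406093 + q(-305)/78376 = -1*(-9307)/406093 + 334/78376 = 9307*(1/406093) + 334*(1/78376) = 9307/406093 + 167/39188 = 432540247/15913972484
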